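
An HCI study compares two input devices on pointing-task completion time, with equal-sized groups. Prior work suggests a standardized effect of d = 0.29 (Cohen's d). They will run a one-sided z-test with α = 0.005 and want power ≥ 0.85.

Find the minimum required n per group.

For power 0.85 need Φ(δ − z_{0.005}) = 0.85, so δ = z_{0.005} + z_{0.15} = 2.576 + 1.036 = 3.612.
δ = d·√(n/2) ⇒ n = 2(δ/d)² = 2 × (3.612 / 0.29)² = 310.31.
Round up to the next whole unit.

n = 311 per group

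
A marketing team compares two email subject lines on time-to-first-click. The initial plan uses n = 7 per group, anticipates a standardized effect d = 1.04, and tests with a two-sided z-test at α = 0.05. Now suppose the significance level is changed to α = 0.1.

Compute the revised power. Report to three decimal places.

Power ≈ 0.618

δ = d·√(n/2) = 1.04 × √(7/2) = 1.9457 (unchanged). New critical value: z_{0.05} = 1.645.
Revised power = Φ(δ − 1.645) + Φ(−δ − 1.645) = Φ(0.301) + Φ(-3.591) = 0.6182 + 0.0002 = 0.6184.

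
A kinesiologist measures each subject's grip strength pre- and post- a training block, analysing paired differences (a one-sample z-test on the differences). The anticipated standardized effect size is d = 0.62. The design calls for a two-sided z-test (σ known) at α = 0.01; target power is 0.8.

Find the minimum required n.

n = 31

Set Φ(δ − 2.576) = 0.8; then δ − 2.576 = Φ⁻¹(0.8) = 0.842, giving δ = 3.417.
(The Φ(−δ − z_{α/2}) term is vanishingly small for δ > 0 and is dropped in the standard sample-size formula.)
δ = d·√n ⇒ n = (δ/d)² = (3.417 / 0.62)² = 30.38.
Rounding up, n = 31.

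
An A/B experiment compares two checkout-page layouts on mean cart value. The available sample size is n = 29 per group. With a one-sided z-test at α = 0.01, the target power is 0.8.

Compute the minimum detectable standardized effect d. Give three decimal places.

Required noncentrality: δ = z_{0.01} + z_{0.20} = 2.326 + 0.842 = 3.168.
δ = d·√(n/2) ⇒ d = δ/√(n/2) = 3.168/√(29/2) = 0.8319.

d ≈ 0.832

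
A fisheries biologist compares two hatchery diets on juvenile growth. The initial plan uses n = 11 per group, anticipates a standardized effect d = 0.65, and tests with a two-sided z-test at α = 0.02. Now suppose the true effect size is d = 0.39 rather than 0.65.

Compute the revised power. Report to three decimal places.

Power ≈ 0.080

With d = 0.39: δ = d·√(n/2) = 0.39 × √(11/2) = 0.9146. Critical value z_{0.01} = 2.326.
Revised power = Φ(δ − 2.326) + Φ(−δ − 2.326) = Φ(-1.412) + Φ(-3.241) = 0.0790 + 0.0006 = 0.0796.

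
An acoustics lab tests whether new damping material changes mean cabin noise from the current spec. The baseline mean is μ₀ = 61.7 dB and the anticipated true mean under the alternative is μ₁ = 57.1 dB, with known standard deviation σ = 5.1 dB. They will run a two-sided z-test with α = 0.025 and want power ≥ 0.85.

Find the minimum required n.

n = 14

Standardized effect: d = |μ₁ − μ₀| / σ = |57.1 − 61.7| / 5.1 = 0.9020
Set Φ(δ − 2.241) = 0.85; then δ − 2.241 = Φ⁻¹(0.85) = 1.036, giving δ = 3.278.
(The Φ(−δ − z_{α/2}) term is vanishingly small for δ > 0 and is dropped in the standard sample-size formula.)
δ = d·√n ⇒ n = (δ/d)² = (3.278 / 0.9020)² = 13.21.
Round up to the next whole unit.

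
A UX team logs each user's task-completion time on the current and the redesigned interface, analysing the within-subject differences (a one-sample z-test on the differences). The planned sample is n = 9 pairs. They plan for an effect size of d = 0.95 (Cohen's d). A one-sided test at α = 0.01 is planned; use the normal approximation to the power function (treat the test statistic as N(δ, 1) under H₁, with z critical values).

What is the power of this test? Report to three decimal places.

Noncentrality parameter: δ = d·√n = 0.95 × √9 = 2.8500
Critical value for a one-sided test at α = 0.01: z_α = 2.326.
Power = Φ(δ − 2.326) = Φ(0.524) = 0.6997.

Power ≈ 0.700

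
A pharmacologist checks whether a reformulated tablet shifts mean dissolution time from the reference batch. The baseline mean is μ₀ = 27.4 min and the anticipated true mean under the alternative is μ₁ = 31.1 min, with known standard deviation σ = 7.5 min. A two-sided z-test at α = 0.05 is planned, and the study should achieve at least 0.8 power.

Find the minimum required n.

n = 33

Standardized effect: d = |μ₁ − μ₀| / σ = |31.1 − 27.4| / 7.5 = 0.4933
Set Φ(δ − 1.960) = 0.8; then δ − 1.960 = Φ⁻¹(0.8) = 0.842, giving δ = 2.802.
(Ignoring the negligible lower-tail rejection probability gives the usual closed-form inversion.)
δ = d·√n ⇒ n = (δ/d)² = (2.802 / 0.4933)² = 32.25.
Rounding up, n = 33.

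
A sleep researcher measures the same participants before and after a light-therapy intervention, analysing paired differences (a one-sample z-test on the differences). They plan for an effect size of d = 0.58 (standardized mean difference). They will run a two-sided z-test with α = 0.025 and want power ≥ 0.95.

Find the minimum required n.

For power 0.95 need Φ(δ − z_{0.0125}) = 0.95, so δ = z_{0.0125} + z_{0.05} = 2.241 + 1.645 = 3.886.
(For δ > 0 the lower-tail rejection region contributes negligibly to power, so the one-term inversion is standard.)
δ = d·√n ⇒ n = (δ/d)² = (3.886 / 0.58)² = 44.90.
Round up to the next whole unit.

n = 45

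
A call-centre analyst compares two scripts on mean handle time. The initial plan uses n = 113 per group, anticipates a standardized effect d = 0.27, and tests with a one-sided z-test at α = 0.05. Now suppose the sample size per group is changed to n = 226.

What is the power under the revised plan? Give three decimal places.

Power ≈ 0.890

With n = 226 per group: δ = d·√(n/2) = 0.27 × √(226/2) = 2.8701. Critical value z_{0.05} = 1.645.
Revised power = P(Z > 1.645 − δ) = Φ(1.225) = 0.8898.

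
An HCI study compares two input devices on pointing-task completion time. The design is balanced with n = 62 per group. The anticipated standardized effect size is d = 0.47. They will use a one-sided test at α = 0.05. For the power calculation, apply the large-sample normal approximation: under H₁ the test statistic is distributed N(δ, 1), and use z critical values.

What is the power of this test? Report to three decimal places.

Power ≈ 0.834

Noncentrality parameter: δ = d·√(n/2) = 0.47 × √(62/2) = 2.6168
Critical value for a one-sided test at α = 0.05: z_α = 1.645.
Power = P(Z > 1.645 − δ) = Φ(0.972) = 0.8345.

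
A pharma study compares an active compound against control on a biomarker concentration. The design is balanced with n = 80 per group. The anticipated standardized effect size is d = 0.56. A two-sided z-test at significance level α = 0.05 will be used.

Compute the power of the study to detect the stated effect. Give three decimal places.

Power ≈ 0.943

Noncentrality parameter: δ = d·√(n/2) = 0.56 × √(80/2) = 3.5418
Two-sided α = 0.05 → critical value z_{0.025} = 1.960.
Power = Φ(δ − 1.960) + Φ(−δ − 1.960) = Φ(1.582) + Φ(-5.502) = 0.9432 + 0.0000 = 0.9432.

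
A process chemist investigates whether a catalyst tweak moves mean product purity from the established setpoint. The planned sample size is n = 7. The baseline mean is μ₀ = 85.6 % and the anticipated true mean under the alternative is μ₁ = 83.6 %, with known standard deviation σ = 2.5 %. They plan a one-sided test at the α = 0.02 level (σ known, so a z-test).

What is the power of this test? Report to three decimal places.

Standardized effect: d = |μ₁ − μ₀| / σ = |83.6 − 85.6| / 2.5 = 0.8000
Noncentrality parameter: λ = d·√n = 0.8000 × √7 = 2.1166
Critical value for a one-sided test at α = 0.02: z_α = 2.054.
Power = Φ(λ − 2.054) = Φ(0.063) = 0.5251.

Power ≈ 0.525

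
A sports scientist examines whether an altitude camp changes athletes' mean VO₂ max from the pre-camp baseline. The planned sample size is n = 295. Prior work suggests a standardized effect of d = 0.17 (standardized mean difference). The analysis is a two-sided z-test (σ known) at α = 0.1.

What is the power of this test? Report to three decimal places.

Noncentrality parameter: δ = d·√n = 0.17 × √295 = 2.9198
Two-sided α = 0.1 → critical value z_{0.05} = 1.645.
Power = Φ(δ − 1.645) + Φ(−δ − 1.645) = Φ(1.275) + Φ(-4.565) = 0.8988 + 0.0000 = 0.8988.

Power ≈ 0.899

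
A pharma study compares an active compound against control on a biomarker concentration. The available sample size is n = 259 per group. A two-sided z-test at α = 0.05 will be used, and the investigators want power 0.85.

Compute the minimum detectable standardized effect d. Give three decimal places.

d ≈ 0.263

Need Φ(δ − 1.960) = 0.85, so δ = 1.960 + 1.036 = 2.996.
(Lower-tail contribution to power is negligible for δ > 0.)
δ = d·√(n/2) ⇒ d = δ/√(n/2) = 2.996/√(259/2) = 0.2633.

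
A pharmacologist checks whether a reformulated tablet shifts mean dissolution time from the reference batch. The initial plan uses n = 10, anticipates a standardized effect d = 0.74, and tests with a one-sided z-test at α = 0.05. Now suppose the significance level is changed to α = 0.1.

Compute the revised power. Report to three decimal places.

Power ≈ 0.855

δ = d·√n = 0.74 × √10 = 2.3401 (unchanged). New critical value: z_{0.1} = 1.282.
Revised power = P(Z > 1.282 − δ) = Φ(1.059) = 0.8551.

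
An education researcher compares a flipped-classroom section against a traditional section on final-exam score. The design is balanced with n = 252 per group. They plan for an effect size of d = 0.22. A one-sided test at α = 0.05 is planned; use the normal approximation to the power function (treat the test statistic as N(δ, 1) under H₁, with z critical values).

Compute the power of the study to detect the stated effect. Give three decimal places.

Power ≈ 0.795

Noncentrality parameter: δ = d·√(n/2) = 0.22 × √(252/2) = 2.4695
Critical value for a one-sided test at α = 0.05: z_α = 1.645.
Power = Φ(δ − 1.645) = Φ(0.825) = 0.7952.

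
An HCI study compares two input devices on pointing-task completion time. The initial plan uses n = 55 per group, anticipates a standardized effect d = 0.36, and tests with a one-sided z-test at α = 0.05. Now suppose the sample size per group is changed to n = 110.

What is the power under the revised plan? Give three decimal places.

Power ≈ 0.847

With n = 110 per group: δ = d·√(n/2) = 0.36 × √(110/2) = 2.6698. Critical value z_{0.05} = 1.645.
Revised power = P(Z > 1.645 − δ) = Φ(1.025) = 0.8473.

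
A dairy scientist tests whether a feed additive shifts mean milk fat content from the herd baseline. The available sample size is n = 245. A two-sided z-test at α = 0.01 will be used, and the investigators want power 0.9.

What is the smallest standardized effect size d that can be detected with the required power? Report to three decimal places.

Required noncentrality: δ = z_{0.005} + z_{0.10} = 2.576 + 1.282 = 3.857.
(Lower-tail contribution to power is negligible for δ > 0.)
δ = d·√n ⇒ d = δ/√n = 3.857/√245 = 0.2464.

d ≈ 0.246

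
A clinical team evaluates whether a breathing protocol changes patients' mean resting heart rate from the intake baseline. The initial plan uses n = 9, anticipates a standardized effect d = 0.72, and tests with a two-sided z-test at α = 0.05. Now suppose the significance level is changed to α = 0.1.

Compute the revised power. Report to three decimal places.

Power ≈ 0.697

δ = d·√n = 0.72 × √9 = 2.1600 (unchanged). New critical value: z_{0.05} = 1.645.
Revised power = Φ(δ − 1.645) + Φ(−δ − 1.645) = Φ(0.515) + Φ(-3.805) = 0.6968 + 0.0001 = 0.6968.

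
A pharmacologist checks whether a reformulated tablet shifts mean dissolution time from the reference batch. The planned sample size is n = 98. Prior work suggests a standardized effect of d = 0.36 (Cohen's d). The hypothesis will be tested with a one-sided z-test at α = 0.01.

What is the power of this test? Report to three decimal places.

Noncentrality parameter: δ = d·√n = 0.36 × √98 = 3.5638
Critical value for a one-sided test at α = 0.01: z_α = 2.326.
Power = P(Z > 2.326 − δ) = Φ(1.237) = 0.8920.

Power ≈ 0.892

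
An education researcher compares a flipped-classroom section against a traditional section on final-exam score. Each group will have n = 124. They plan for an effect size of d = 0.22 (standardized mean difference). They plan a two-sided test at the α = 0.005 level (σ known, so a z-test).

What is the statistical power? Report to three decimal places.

Power ≈ 0.141

Noncentrality parameter: δ = d·√(n/2) = 0.22 × √(124/2) = 1.7323
Critical value for a two-sided test at α = 0.005: z_{α/2} = 2.807.
Power = Φ(δ − 2.807) + Φ(−δ − 2.807) = Φ(-1.075) + Φ(-4.539) = 0.1412 + 0.0000 = 0.1412.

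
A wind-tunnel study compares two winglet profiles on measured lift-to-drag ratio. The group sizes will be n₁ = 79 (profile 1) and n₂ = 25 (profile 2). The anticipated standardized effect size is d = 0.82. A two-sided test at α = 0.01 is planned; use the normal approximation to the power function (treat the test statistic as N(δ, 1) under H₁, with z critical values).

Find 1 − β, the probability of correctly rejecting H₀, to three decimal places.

Power ≈ 0.841

Noncentrality parameter: δ = d / √(1/n₁ + 1/n₂) = 0.82 / √(1/79 + 1/25) = 3.5734
Two-sided α = 0.01 → critical value z_{0.005} = 2.576.
Power = Φ(δ − 2.576) + Φ(−δ − 2.576) = Φ(0.998) + Φ(-6.149) = 0.8408 + 0.0000 = 0.8408.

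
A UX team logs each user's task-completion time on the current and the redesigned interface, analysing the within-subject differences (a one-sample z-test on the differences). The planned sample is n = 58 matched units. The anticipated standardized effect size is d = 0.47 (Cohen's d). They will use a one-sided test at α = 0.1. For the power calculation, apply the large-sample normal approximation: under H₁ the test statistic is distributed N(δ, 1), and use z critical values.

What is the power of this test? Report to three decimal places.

Power ≈ 0.989

Noncentrality parameter: δ = d·√n = 0.47 × √58 = 3.5794
One-sided α = 0.1 → critical value z_{0.1} = 1.282.
Power = P(Z > 1.282 − δ) = Φ(2.298) = 0.9892.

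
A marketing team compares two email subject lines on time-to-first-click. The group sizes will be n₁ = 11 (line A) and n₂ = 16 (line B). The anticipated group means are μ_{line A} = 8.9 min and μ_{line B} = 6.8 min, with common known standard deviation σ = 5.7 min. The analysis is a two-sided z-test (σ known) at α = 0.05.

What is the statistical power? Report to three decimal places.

Standardized effect: d = |μ_{line A} − μ_{line B}| / σ = |8.9 − 6.8| / 5.7 = 0.3684
Noncentrality parameter: δ = d / √(1/n₁ + 1/n₂) = 0.3684 / √(1/11 + 1/16) = 0.9406
Critical value for a two-sided test at α = 0.05: z_{α/2} = 1.960.
Power = Φ(δ − 1.960) + Φ(−δ − 1.960) = Φ(-1.019) + Φ(-2.901) = 0.1540 + 0.0019 = 0.1559.

Power ≈ 0.156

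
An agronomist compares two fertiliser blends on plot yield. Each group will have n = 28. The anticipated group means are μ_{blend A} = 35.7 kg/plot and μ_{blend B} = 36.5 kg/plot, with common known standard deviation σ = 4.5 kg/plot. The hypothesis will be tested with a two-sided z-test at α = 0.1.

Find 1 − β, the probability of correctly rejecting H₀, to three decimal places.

Standardized effect: d = |μ_{blend A} − μ_{blend B}| / σ = |35.7 − 36.5| / 4.5 = 0.1778
Noncentrality parameter: δ = d·√(n/2) = 0.1778 × √(28/2) = 0.6652
Two-sided α = 0.1 → critical value z_{0.05} = 1.645.
Power = Φ(δ − 1.645) + Φ(−δ − 1.645) = Φ(-0.980) + Φ(-2.310) = 0.1636 + 0.0104 = 0.1741.

Power ≈ 0.174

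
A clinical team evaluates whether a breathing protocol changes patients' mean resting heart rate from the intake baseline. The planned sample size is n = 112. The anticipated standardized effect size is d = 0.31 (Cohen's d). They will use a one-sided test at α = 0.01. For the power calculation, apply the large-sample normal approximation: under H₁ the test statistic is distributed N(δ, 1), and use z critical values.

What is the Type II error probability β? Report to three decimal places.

Noncentrality parameter: δ = d·√n = 0.31 × √112 = 3.2807
One-sided α = 0.01 → critical value z_{0.01} = 2.326.
Power = Φ(δ − 2.326) = Φ(0.954) = 0.8301.
Type II error: β = 1 − power = 1 − 0.8301 = 0.1699.

β ≈ 0.170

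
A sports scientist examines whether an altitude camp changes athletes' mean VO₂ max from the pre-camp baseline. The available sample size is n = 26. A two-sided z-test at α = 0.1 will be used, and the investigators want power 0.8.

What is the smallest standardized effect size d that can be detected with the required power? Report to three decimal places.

d ≈ 0.488

Need Φ(δ − 1.645) = 0.8, so δ = 1.645 + 0.842 = 2.486.
(The second rejection-region term Φ(−δ − z_{α/2}) is negligible and dropped.)
δ = d·√n ⇒ d = δ/√n = 2.486/√26 = 0.4876.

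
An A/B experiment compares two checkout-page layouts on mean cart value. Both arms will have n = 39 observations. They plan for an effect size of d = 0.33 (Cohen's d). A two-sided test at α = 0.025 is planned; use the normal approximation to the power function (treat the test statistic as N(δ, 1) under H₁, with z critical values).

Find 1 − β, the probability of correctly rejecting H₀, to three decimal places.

Noncentrality parameter: δ = d·√(n/2) = 0.33 × √(39/2) = 1.4572
Critical value for a two-sided test at α = 0.025: z_{α/2} = 2.241.
Power = Φ(δ − 2.241) + Φ(−δ − 2.241) = Φ(-0.784) + Φ(-3.699) = 0.2165 + 0.0001 = 0.2166.

Power ≈ 0.217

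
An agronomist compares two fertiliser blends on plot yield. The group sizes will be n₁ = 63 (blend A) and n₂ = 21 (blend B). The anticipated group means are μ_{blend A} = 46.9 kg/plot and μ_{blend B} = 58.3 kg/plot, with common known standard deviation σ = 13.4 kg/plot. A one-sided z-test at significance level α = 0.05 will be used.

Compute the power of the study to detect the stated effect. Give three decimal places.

Power ≈ 0.958

Standardized effect: d = |μ_{blend A} − μ_{blend B}| / σ = |46.9 − 58.3| / 13.4 = 0.8507
Noncentrality parameter: δ = d / √(1/n₁ + 1/n₂) = 0.8507 / √(1/63 + 1/21) = 3.3763
One-sided α = 0.05 → critical value z_{0.05} = 1.645.
Power = P(Z > 1.645 − δ) = Φ(1.731) = 0.9583.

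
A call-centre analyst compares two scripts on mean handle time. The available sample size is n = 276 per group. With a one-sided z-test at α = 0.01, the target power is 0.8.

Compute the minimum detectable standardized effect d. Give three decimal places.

d ≈ 0.270

Need Φ(δ − 2.326) = 0.8, so δ = 2.326 + 0.842 = 3.168.
δ = d·√(n/2) ⇒ d = δ/√(n/2) = 3.168/√(276/2) = 0.2697.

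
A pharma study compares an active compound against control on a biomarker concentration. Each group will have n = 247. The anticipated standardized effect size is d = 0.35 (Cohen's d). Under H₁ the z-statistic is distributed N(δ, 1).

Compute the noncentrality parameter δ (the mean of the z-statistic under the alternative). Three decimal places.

δ = d·√(n/2) = 0.35 × √(247/2) = 3.8896

δ ≈ 3.890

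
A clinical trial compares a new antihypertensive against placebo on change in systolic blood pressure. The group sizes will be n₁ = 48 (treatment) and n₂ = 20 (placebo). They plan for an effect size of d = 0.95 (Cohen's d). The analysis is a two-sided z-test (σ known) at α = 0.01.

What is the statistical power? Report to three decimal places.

Power ≈ 0.840

Noncentrality parameter: δ = d / √(1/n₁ + 1/n₂) = 0.95 / √(1/48 + 1/20) = 3.5695
Critical value for a two-sided test at α = 0.01: z_{α/2} = 2.576.
Power = Φ(δ − 2.576) + Φ(−δ − 2.576) = Φ(0.994) + Φ(-6.145) = 0.8398 + 0.0000 = 0.8398.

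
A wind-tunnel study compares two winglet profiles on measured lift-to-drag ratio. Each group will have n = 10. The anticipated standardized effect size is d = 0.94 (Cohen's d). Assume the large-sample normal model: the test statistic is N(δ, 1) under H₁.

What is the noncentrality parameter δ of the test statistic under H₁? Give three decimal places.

δ = d·√(n/2) = 0.94 × √(10/2) = 2.1019

δ ≈ 2.102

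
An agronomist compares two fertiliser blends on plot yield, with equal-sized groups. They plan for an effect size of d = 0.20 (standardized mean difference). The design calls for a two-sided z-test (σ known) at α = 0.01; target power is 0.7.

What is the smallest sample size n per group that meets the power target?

For power 0.7 need Φ(δ − z_{0.005}) = 0.7, so δ = z_{0.005} + z_{0.30} = 2.576 + 0.524 = 3.100.
(For δ > 0 the lower-tail rejection region contributes negligibly to power, so the one-term inversion is standard.)
δ = d·√(n/2) ⇒ n = 2(δ/d)² = 2 × (3.100 / 0.20)² = 480.57.
Round up to the next whole unit.

n = 481 per group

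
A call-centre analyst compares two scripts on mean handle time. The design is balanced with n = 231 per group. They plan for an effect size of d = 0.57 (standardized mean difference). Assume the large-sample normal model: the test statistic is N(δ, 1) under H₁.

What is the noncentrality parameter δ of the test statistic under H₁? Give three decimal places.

δ ≈ 6.126

The noncentrality parameter scales effect size by the design's sample-size factor: δ = d·√(n/2) = 0.57 × √(231/2) = 6.1258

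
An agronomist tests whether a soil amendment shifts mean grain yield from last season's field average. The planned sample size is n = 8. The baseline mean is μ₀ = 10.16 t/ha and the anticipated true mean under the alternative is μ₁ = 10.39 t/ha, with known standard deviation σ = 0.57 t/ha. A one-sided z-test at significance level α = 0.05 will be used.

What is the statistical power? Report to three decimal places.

Power ≈ 0.307

Standardized effect: d = |μ₁ − μ₀| / σ = |10.39 − 10.16| / 0.57 = 0.4035
Noncentrality parameter: δ = d·√n = 0.4035 × √8 = 1.1413
Critical value for a one-sided test at α = 0.05: z_α = 1.645.
Power = P(Z > 1.645 − δ) = Φ(-0.504) = 0.3073.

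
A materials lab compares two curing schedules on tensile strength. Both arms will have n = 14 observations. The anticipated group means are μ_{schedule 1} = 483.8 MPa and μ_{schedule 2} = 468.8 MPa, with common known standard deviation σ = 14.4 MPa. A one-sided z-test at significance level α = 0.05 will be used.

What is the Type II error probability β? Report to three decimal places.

β ≈ 0.133

Standardized effect: d = |μ_{schedule 1} − μ_{schedule 2}| / σ = |483.8 − 468.8| / 14.4 = 1.0417
Noncentrality parameter: λ = d·√(n/2) = 1.0417 × √(14/2) = 2.7560
Critical value for a one-sided test at α = 0.05: z_α = 1.645.
Power = Φ(λ − 1.645) = Φ(1.111) = 0.8667.
Type II error: β = 1 − power = 1 − 0.8667 = 0.1333.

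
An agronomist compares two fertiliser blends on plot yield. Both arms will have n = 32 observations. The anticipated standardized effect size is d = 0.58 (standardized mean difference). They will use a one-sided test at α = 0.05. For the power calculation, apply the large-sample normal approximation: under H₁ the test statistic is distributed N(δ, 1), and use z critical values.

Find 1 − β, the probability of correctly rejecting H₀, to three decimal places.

Noncentrality parameter: δ = d·√(n/2) = 0.58 × √(32/2) = 2.3200
One-sided α = 0.05 → critical value z_{0.05} = 1.645.
Power = P(Z > 1.645 − δ) = Φ(0.675) = 0.7502.

Power ≈ 0.750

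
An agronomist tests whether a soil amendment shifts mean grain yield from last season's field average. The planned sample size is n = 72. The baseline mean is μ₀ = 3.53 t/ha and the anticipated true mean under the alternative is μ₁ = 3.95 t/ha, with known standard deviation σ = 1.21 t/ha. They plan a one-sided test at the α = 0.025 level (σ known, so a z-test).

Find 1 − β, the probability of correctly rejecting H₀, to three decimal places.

Standardized effect: d = |μ₁ − μ₀| / σ = |3.95 − 3.53| / 1.21 = 0.3471
Noncentrality parameter: δ = d·√n = 0.3471 × √72 = 2.9453
Critical value for a one-sided test at α = 0.025: z_α = 1.960.
Power = P(Z > 1.960 − δ) = Φ(0.985) = 0.8378.

Power ≈ 0.838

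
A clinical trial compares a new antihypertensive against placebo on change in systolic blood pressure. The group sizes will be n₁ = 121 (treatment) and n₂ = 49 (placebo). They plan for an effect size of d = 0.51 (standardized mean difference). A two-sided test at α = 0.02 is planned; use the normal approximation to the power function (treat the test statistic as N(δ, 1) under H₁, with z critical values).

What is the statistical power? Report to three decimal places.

Noncentrality parameter: δ = d / √(1/n₁ + 1/n₂) = 0.51 / √(1/121 + 1/49) = 3.0119
Critical value for a two-sided test at α = 0.02: z_{α/2} = 2.326.
Power = Φ(δ − 2.326) + Φ(−δ − 2.326) = Φ(0.686) + Φ(-5.338) = 0.7535 + 0.0000 = 0.7535.

Power ≈ 0.753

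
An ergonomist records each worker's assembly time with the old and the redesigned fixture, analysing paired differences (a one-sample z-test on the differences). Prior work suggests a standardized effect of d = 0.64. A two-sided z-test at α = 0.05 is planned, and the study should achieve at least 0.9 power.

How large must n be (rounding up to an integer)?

n = 26

Set Φ(δ − 1.960) = 0.9; then δ − 1.960 = Φ⁻¹(0.9) = 1.282, giving δ = 3.242.
(The Φ(−δ − z_{α/2}) term is vanishingly small for δ > 0 and is dropped in the standard sample-size formula.)
δ = d·√n ⇒ n = (δ/d)² = (3.242 / 0.64)² = 25.65.
Rounding up, n = 26.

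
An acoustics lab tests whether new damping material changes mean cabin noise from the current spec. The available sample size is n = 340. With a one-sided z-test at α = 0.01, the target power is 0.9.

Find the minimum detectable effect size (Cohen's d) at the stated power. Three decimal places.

d ≈ 0.196

Need Φ(δ − 2.326) = 0.9, so δ = 2.326 + 1.282 = 3.608.
δ = d·√n ⇒ d = δ/√n = 3.608/√340 = 0.1957.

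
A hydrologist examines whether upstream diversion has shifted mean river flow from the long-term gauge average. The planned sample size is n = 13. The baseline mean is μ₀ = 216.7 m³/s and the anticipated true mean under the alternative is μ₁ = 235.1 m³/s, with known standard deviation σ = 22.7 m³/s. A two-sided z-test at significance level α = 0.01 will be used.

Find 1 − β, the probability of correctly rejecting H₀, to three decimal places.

Power ≈ 0.636

Standardized effect: d = |μ₁ − μ₀| / σ = |235.1 − 216.7| / 22.7 = 0.8106
Noncentrality parameter: δ = d·√n = 0.8106 × √13 = 2.9226
Critical value for a two-sided test at α = 0.01: z_{α/2} = 2.576.
Power = Φ(δ − 2.576) + Φ(−δ − 2.576) = Φ(0.347) + Φ(-5.498) = 0.6356 + 0.0000 = 0.6356.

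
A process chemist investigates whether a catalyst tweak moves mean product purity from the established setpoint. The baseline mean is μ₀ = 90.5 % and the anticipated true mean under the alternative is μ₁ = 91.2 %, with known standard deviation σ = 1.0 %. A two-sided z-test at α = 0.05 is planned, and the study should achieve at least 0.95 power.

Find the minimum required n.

n = 27

Standardized effect: d = |μ₁ − μ₀| / σ = |91.2 − 90.5| / 1.0 = 0.7000
For power 0.95 need Φ(δ − z_{0.025}) = 0.95, so δ = z_{0.025} + z_{0.05} = 1.960 + 1.645 = 3.605.
(Ignoring the negligible lower-tail rejection probability gives the usual closed-form inversion.)
δ = d·√n ⇒ n = (δ/d)² = (3.605 / 0.7000)² = 26.52.
Rounding up, n = 27.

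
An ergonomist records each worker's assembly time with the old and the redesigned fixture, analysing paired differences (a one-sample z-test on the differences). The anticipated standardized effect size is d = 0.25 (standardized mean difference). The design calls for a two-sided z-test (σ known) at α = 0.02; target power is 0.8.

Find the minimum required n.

n = 161

Set Φ(δ − 2.326) = 0.8; then δ − 2.326 = Φ⁻¹(0.8) = 0.842, giving δ = 3.168.
(The Φ(−δ − z_{α/2}) term is vanishingly small for δ > 0 and is dropped in the standard sample-size formula.)
δ = d·√n ⇒ n = (δ/d)² = (3.168 / 0.25)² = 160.58.
Round up to the next whole unit.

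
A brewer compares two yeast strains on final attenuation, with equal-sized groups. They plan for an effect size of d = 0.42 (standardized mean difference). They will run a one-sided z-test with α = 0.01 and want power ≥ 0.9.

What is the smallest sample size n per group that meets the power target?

n = 148 per group

Set Φ(δ − 2.326) = 0.9; then δ − 2.326 = Φ⁻¹(0.9) = 1.282, giving δ = 3.608.
δ = d·√(n/2) ⇒ n = 2(δ/d)² = 2 × (3.608 / 0.42)² = 147.58.
Rounding up, n = 148 per group.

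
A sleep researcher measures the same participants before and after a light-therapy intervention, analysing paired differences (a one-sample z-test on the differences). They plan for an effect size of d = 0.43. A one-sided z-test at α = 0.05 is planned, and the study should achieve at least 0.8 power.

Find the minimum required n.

Set Φ(δ − 1.645) = 0.8; then δ − 1.645 = Φ⁻¹(0.8) = 0.842, giving δ = 2.486.
δ = d·√n ⇒ n = (δ/d)² = (2.486 / 0.43)² = 33.44.
Round up to the next whole unit.

n = 34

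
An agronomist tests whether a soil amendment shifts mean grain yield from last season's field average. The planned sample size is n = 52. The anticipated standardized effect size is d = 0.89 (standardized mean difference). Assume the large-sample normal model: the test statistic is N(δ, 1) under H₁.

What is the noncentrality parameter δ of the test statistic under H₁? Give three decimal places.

δ ≈ 6.418

The noncentrality parameter scales effect size by the design's sample-size factor: δ = d·√n = 0.89 × √52 = 6.4179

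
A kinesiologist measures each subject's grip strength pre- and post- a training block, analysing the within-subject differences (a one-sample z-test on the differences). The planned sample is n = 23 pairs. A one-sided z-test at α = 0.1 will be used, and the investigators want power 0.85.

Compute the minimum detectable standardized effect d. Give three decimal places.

Need Φ(δ − 1.282) = 0.85, so δ = 1.282 + 1.036 = 2.318.
δ = d·√n ⇒ d = δ/√n = 2.318/√23 = 0.4833.

d ≈ 0.483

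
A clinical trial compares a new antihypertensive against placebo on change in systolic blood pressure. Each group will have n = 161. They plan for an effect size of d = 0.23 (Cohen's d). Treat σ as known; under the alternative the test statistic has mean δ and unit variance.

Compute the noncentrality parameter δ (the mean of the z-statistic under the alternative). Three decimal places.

δ ≈ 2.064

The noncentrality parameter scales effect size by the design's sample-size factor: δ = d·√(n/2) = 0.23 × √(161/2) = 2.0636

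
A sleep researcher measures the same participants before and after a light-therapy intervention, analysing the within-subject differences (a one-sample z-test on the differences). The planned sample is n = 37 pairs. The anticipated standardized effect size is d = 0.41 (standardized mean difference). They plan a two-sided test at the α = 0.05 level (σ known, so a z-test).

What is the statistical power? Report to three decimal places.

Noncentrality parameter: λ = d·√n = 0.41 × √37 = 2.4939
Critical value for a two-sided test at α = 0.05: z_{α/2} = 1.960.
Power = Φ(λ − 1.960) + Φ(−λ − 1.960) = Φ(0.534) + Φ(-4.454) = 0.7033 + 0.0000 = 0.7033.

Power ≈ 0.703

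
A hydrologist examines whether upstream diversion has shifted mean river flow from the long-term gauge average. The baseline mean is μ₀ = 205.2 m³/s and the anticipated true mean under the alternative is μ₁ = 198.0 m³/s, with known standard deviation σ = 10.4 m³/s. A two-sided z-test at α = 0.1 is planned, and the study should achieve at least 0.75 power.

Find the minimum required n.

n = 12

Standardized effect: d = |μ₁ − μ₀| / σ = |198.0 − 205.2| / 10.4 = 0.6923
Set Φ(δ − 1.645) = 0.75; then δ − 1.645 = Φ⁻¹(0.75) = 0.674, giving δ = 2.319.
(The Φ(−δ − z_{α/2}) term is vanishingly small for δ > 0 and is dropped in the standard sample-size formula.)
δ = d·√n ⇒ n = (δ/d)² = (2.319 / 0.6923)² = 11.22.
Round up to the next whole unit.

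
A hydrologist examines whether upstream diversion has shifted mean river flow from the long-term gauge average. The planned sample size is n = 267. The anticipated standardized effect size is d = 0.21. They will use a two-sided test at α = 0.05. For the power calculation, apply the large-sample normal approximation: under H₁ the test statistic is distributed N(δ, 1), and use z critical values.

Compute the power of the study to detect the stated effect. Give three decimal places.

Power ≈ 0.929

Noncentrality parameter: δ = d·√n = 0.21 × √267 = 3.4314
Critical value for a two-sided test at α = 0.05: z_{α/2} = 1.960.
Power = Φ(δ − 1.960) + Φ(−δ − 1.960) = Φ(1.471) + Φ(-5.391) = 0.9294 + 0.0000 = 0.9294.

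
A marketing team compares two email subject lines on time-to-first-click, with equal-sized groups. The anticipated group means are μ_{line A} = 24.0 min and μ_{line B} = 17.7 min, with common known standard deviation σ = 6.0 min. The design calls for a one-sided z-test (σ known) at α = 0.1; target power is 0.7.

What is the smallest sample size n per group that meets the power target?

Standardized effect: d = |μ_{line A} − μ_{line B}| / σ = |24.0 − 17.7| / 6.0 = 1.0500
For power 0.7 need Φ(δ − z_{0.1}) = 0.7, so δ = z_{0.1} + z_{0.30} = 1.282 + 0.524 = 1.806.
δ = d·√(n/2) ⇒ n = 2(δ/d)² = 2 × (1.806 / 1.0500)² = 5.92.
Round up to the next whole unit.

n = 6 per group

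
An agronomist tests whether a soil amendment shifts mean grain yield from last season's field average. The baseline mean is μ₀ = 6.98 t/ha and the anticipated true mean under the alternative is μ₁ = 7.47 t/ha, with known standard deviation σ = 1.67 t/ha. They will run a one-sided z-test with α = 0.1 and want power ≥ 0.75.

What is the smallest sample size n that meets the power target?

Standardized effect: d = |μ₁ − μ₀| / σ = |7.47 − 6.98| / 1.67 = 0.2934
Set Φ(δ − 1.282) = 0.75; then δ − 1.282 = Φ⁻¹(0.75) = 0.674, giving δ = 1.956.
δ = d·√n ⇒ n = (δ/d)² = (1.956 / 0.2934)² = 44.44.
Round up to the next whole unit.

n = 45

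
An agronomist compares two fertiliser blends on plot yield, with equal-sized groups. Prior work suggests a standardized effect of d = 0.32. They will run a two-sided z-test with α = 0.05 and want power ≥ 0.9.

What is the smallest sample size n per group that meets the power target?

For power 0.9 need Φ(δ − z_{0.025}) = 0.9, so δ = z_{0.025} + z_{0.10} = 1.960 + 1.282 = 3.242.
(For δ > 0 the lower-tail rejection region contributes negligibly to power, so the one-term inversion is standard.)
δ = d·√(n/2) ⇒ n = 2(δ/d)² = 2 × (3.242 / 0.32)² = 205.22.
Round up to the next whole unit.

n = 206 per group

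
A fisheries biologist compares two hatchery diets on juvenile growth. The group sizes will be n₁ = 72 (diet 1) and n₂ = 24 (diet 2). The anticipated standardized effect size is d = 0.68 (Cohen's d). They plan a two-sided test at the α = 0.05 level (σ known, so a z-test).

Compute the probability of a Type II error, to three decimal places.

Noncentrality parameter: δ = d / √(1/n₁ + 1/n₂) = 0.68 / √(1/72 + 1/24) = 2.8850
Critical value for a two-sided test at α = 0.05: z_{α/2} = 1.960.
Power = Φ(δ − 1.960) + Φ(−δ − 1.960) = Φ(0.925) + Φ(-4.845) = 0.8225 + 0.0000 = 0.8225.
Type II error: β = 1 − power = 1 − 0.8225 = 0.1775.

β ≈ 0.177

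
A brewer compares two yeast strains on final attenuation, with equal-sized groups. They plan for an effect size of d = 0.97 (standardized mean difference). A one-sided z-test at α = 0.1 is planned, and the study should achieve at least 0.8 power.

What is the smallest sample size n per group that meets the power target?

n = 10 per group

For power 0.8 need Φ(δ − z_{0.1}) = 0.8, so δ = z_{0.1} + z_{0.20} = 1.282 + 0.842 = 2.123.
δ = d·√(n/2) ⇒ n = 2(δ/d)² = 2 × (2.123 / 0.97)² = 9.58.
Rounding up, n = 10 per group.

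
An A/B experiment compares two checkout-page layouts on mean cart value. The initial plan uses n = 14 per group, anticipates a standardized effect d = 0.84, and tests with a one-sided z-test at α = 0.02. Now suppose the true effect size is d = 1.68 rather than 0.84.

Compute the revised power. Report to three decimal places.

With d = 1.68: δ = d·√(n/2) = 1.68 × √(14/2) = 4.4449. Critical value z_{0.02} = 2.054.
Revised power = Φ(δ − 2.054) = Φ(2.391) = 0.9916.

Power ≈ 0.992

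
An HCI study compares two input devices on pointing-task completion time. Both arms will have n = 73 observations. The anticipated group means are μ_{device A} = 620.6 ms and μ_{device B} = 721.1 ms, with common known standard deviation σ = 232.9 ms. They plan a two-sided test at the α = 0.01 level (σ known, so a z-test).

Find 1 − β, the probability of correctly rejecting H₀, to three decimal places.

Standardized effect: d = |μ_{device A} − μ_{device B}| / σ = |620.6 − 721.1| / 232.9 = 0.4315
Noncentrality parameter: δ = d·√(n/2) = 0.4315 × √(73/2) = 2.6070
Two-sided α = 0.01 → critical value z_{0.005} = 2.576.
Power = Φ(δ − 2.576) + Φ(−δ − 2.576) = Φ(0.031) + Φ(-5.183) = 0.5124 + 0.0000 = 0.5124.

Power ≈ 0.512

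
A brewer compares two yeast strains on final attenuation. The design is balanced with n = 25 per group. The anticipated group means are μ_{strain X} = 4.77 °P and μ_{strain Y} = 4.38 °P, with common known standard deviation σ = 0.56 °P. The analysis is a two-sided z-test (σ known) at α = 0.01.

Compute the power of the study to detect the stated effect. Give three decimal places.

Power ≈ 0.455

Standardized effect: d = |μ_{strain X} − μ_{strain Y}| / σ = |4.77 − 4.38| / 0.56 = 0.6964
Noncentrality parameter: δ = d·√(n/2) = 0.6964 × √(25/2) = 2.4622
Two-sided α = 0.01 → critical value z_{0.005} = 2.576.
Power = Φ(δ − 2.576) + Φ(−δ − 2.576) = Φ(-0.114) + Φ(-5.038) = 0.4548 + 0.0000 = 0.4548.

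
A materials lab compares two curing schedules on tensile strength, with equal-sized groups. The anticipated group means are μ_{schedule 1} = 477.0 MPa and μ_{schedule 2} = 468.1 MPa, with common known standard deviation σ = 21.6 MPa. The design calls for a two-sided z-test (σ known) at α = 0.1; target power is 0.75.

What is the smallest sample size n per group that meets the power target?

Standardized effect: d = |μ_{schedule 1} − μ_{schedule 2}| / σ = |477.0 − 468.1| / 21.6 = 0.4120
Set Φ(δ − 1.645) = 0.75; then δ − 1.645 = Φ⁻¹(0.75) = 0.674, giving δ = 2.319.
(The Φ(−δ − z_{α/2}) term is vanishingly small for δ > 0 and is dropped in the standard sample-size formula.)
δ = d·√(n/2) ⇒ n = 2(δ/d)² = 2 × (2.319 / 0.4120)² = 63.37.
Round up to the next whole unit.

n = 64 per group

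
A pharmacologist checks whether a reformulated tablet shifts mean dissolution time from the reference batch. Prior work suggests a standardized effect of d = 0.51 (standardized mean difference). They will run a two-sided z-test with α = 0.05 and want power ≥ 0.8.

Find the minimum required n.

n = 31

Set Φ(δ − 1.960) = 0.8; then δ − 1.960 = Φ⁻¹(0.8) = 0.842, giving δ = 2.802.
(The Φ(−δ − z_{α/2}) term is vanishingly small for δ > 0 and is dropped in the standard sample-size formula.)
δ = d·√n ⇒ n = (δ/d)² = (2.802 / 0.51)² = 30.18.
Round up to the next whole unit.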